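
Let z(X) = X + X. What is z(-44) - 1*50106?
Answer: -50194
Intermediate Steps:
z(X) = 2*X
z(-44) - 1*50106 = 2*(-44) - 1*50106 = -88 - 50106 = -50194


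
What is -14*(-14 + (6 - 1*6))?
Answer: 196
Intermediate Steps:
-14*(-14 + (6 - 1*6)) = -14*(-14 + (6 - 6)) = -14*(-14 + 0) = -14*(-14) = 196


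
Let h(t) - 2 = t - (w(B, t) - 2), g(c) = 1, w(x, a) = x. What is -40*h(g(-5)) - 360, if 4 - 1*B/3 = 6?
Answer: -800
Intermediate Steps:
B = -6 (B = 12 - 3*6 = 12 - 18 = -6)
h(t) = 10 + t (h(t) = 2 + (t - (-6 - 2)) = 2 + (t - 1*(-8)) = 2 + (t + 8) = 2 + (8 + t) = 10 + t)
-40*h(g(-5)) - 360 = -40*(10 + 1) - 360 = -40*11 - 360 = -440 - 360 = -800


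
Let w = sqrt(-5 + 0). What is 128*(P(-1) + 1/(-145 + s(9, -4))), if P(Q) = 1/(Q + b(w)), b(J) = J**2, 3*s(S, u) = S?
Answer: -4736/213 ≈ -22.235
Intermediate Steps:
w = I*sqrt(5) (w = sqrt(-5) = I*sqrt(5) ≈ 2.2361*I)
s(S, u) = S/3
P(Q) = 1/(-5 + Q) (P(Q) = 1/(Q + (I*sqrt(5))**2) = 1/(Q - 5) = 1/(-5 + Q))
128*(P(-1) + 1/(-145 + s(9, -4))) = 128*(1/(-5 - 1) + 1/(-145 + (1/3)*9)) = 128*(1/(-6) + 1/(-145 + 3)) = 128*(-1/6 + 1/(-142)) = 128*(-1/6 - 1/142) = 128*(-37/213) = -4736/213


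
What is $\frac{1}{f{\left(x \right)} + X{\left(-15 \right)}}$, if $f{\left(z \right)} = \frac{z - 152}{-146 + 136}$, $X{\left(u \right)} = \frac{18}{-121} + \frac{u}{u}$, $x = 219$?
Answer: $- \frac{1210}{7077} \approx -0.17098$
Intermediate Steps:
$X{\left(u \right)} = \frac{103}{121}$ ($X{\left(u \right)} = 18 \left(- \frac{1}{121}\right) + 1 = - \frac{18}{121} + 1 = \frac{103}{121}$)
$f{\left(z \right)} = \frac{76}{5} - \frac{z}{10}$ ($f{\left(z \right)} = \frac{-152 + z}{-10} = \left(-152 + z\right) \left(- \frac{1}{10}\right) = \frac{76}{5} - \frac{z}{10}$)
$\frac{1}{f{\left(x \right)} + X{\left(-15 \right)}} = \frac{1}{\left(\frac{76}{5} - \frac{219}{10}\right) + \frac{103}{121}} = \frac{1}{- \frac{67}{10} + \frac{103}{121}} = \frac{1}{- \frac{7077}{1210}} = - \frac{1210}{7077}$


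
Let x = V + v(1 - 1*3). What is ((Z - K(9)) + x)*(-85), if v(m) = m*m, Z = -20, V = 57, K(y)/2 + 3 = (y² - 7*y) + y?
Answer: 595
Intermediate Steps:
K(y) = -6 - 12*y + 2*y² (K(y) = -6 + 2*((y² - 7*y) + y) = -6 + 2*(y² - 6*y) = -6 + (-12*y + 2*y²) = -6 - 12*y + 2*y²)
v(m) = m²
x = 61 (x = 57 + (1 - 1*3)² = 57 + (1 - 3)² = 57 + (-2)² = 57 + 4 = 61)
((Z - K(9)) + x)*(-85) = ((-20 - (-6 - 12*9 + 2*9²)) + 61)*(-85) = ((-20 - (-6 - 108 + 2*81)) + 61)*(-85) = ((-20 - (-6 - 108 + 162)) + 61)*(-85) = ((-20 - 1*48) + 61)*(-85) = ((-20 - 48) + 61)*(-85) = (-68 + 61)*(-85) = -7*(-85) = 595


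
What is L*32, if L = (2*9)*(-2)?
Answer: -1152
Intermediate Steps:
L = -36 (L = 18*(-2) = -36)
L*32 = -36*32 = -1152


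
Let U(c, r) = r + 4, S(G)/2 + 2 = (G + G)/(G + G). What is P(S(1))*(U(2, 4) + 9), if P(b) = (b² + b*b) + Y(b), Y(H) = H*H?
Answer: 204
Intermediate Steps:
Y(H) = H²
S(G) = -2 (S(G) = -4 + 2*((G + G)/(G + G)) = -4 + 2*((2*G)/((2*G))) = -4 + 2*((2*G)*(1/(2*G))) = -4 + 2*1 = -4 + 2 = -2)
U(c, r) = 4 + r
P(b) = 3*b² (P(b) = (b² + b*b) + b² = (b² + b²) + b² = 2*b² + b² = 3*b²)
P(S(1))*(U(2, 4) + 9) = (3*(-2)²)*((4 + 4) + 9) = (3*4)*(8 + 9) = 12*17 = 204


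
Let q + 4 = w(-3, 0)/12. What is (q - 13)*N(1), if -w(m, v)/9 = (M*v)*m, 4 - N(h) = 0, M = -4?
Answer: -68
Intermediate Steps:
N(h) = 4 (N(h) = 4 - 1*0 = 4 + 0 = 4)
w(m, v) = 36*m*v (w(m, v) = -9*(-4*v)*m = -(-36)*m*v = 36*m*v)
q = -4 (q = -4 + (36*(-3)*0)/12 = -4 + 0*(1/12) = -4 + 0 = -4)
(q - 13)*N(1) = (-4 - 13)*4 = -17*4 = -68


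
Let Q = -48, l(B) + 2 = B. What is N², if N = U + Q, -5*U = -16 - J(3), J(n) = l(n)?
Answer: 49729/25 ≈ 1989.2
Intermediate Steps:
l(B) = -2 + B
J(n) = -2 + n
U = 17/5 (U = -(-16 - (-2 + 3))/5 = -(-16 - 1*1)/5 = -(-16 - 1)/5 = -⅕*(-17) = 17/5 ≈ 3.4000)
N = -223/5 (N = 17/5 - 48 = -223/5 ≈ -44.600)
N² = (-223/5)² = 49729/25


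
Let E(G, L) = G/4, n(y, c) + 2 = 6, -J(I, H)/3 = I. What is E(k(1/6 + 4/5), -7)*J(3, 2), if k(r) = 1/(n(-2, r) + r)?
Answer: -135/298 ≈ -0.45302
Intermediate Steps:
J(I, H) = -3*I
n(y, c) = 4 (n(y, c) = -2 + 6 = 4)
k(r) = 1/(4 + r)
E(G, L) = G/4 (E(G, L) = G*(¼) = G/4)
E(k(1/6 + 4/5), -7)*J(3, 2) = (1/(4*(4 + (1/6 + 4/5))))*(-3*3) = (1/(4*(4 + (1*(⅙) + 4*(⅕)))))*(-9) = (1/(4*(4 + (⅙ + ⅘))))*(-9) = (1/(4*(4 + 29/30)))*(-9) = (1/(4*(149/30)))*(-9) = ((¼)*(30/149))*(-9) = (15/298)*(-9) = -135/298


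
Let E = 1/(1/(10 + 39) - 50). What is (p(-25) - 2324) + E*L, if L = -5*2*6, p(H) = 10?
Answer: -5664046/2449 ≈ -2312.8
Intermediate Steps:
L = -60 (L = -10*6 = -60)
E = -49/2449 (E = 1/(1/49 - 50) = 1/(-2449/49) = -49/2449 ≈ -0.020008)
(p(-25) - 2324) + E*L = (10 - 2324) - 49/2449*(-60) = -2314 + 2940/2449 = -5664046/2449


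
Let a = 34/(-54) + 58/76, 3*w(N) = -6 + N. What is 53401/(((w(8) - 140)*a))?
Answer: -4325481/1507 ≈ -2870.3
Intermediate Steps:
w(N) = -2 + N/3 (w(N) = (-6 + N)/3 = -2 + N/3)
a = 137/1026 (a = 34*(-1/54) + 58*(1/76) = -17/27 + 29/38 = 137/1026 ≈ 0.13353)
53401/(((w(8) - 140)*a)) = 53401/((((-2 + (1/3)*8) - 140)*(137/1026))) = 53401/((((-2 + 8/3) - 140)*(137/1026))) = 53401/(((2/3 - 140)*(137/1026))) = 53401/((-418/3*137/1026)) = 53401/(-1507/81) = 53401*(-81/1507) = -4325481/1507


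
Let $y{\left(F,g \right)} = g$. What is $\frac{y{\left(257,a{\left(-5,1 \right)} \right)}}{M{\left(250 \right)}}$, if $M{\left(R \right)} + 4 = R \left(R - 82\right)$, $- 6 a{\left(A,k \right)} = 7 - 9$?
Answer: $\frac{1}{125988} \approx 7.9373 \cdot 10^{-6}$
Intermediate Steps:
$a{\left(A,k \right)} = \frac{1}{3}$ ($a{\left(A,k \right)} = - \frac{7 - 9}{6} = \left(- \frac{1}{6}\right) \left(-2\right) = \frac{1}{3}$)
$M{\left(R \right)} = -4 + R \left(-82 + R\right)$ ($M{\left(R \right)} = -4 + R \left(R - 82\right) = -4 + R \left(-82 + R\right)$)
$\frac{y{\left(257,a{\left(-5,1 \right)} \right)}}{M{\left(250 \right)}} = \frac{1}{3 \left(-4 + 250^{2} - 20500\right)} = \frac{1}{3 \left(-4 + 62500 - 20500\right)} = \frac{1}{3 \cdot 41996} = \frac{1}{3} \cdot \frac{1}{41996} = \frac{1}{125988}$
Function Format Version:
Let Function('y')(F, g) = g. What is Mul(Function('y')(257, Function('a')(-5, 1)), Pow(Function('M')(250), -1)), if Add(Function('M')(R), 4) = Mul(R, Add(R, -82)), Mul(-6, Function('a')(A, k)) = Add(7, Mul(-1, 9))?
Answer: Rational(1, 125988) ≈ 7.9373e-6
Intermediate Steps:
Function('a')(A, k) = Rational(1, 3) (Function('a')(A, k) = Mul(Rational(-1, 6), Add(7, Mul(-1, 9))) = Mul(Rational(-1, 6), Add(7, -9)) = Mul(Rational(-1, 6), -2) = Rational(1, 3))
Function('M')(R) = Add(-4, Mul(R, Add(-82, R))) (Function('M')(R) = Add(-4, Mul(R, Add(R, -82))) = Add(-4, Mul(R, Add(-82, R))))
Mul(Function('y')(257, Function('a')(-5, 1)), Pow(Function('M')(250), -1)) = Mul(Rational(1, 3), Pow(Add(-4, Pow(250, 2), Mul(-82, 250)), -1)) = Mul(Rational(1, 3), Pow(Add(-4, 62500, -20500), -1)) = Mul(Rational(1, 3), Pow(41996, -1)) = Mul(Rational(1, 3), Rational(1, 41996)) = Rational(1, 125988)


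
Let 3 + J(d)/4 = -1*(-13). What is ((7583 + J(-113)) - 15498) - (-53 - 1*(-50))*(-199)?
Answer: -8472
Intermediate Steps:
J(d) = 40 (J(d) = -12 + 4*(-1*(-13)) = -12 + 4*13 = -12 + 52 = 40)
((7583 + J(-113)) - 15498) - (-53 - 1*(-50))*(-199) = ((7583 + 40) - 15498) - (-53 - 1*(-50))*(-199) = (7623 - 15498) - (-53 + 50)*(-199) = -7875 - (-3)*(-199) = -7875 - 1*597 = -7875 - 597 = -8472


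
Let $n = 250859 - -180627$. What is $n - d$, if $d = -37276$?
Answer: $468762$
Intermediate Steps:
$n = 431486$ ($n = 250859 + 180627 = 431486$)
$n - d = 431486 - -37276 = 431486 + 37276 = 468762$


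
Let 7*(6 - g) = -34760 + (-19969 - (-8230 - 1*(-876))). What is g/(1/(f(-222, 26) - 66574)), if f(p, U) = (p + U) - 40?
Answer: -3167929770/7 ≈ -4.5256e+8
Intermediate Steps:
g = 47417/7 (g = 6 - (-34760 + (-19969 - (-8230 - 1*(-876))))/7 = 6 - (-34760 + (-19969 - (-8230 + 876)))/7 = 6 - (-34760 + (-19969 - 1*(-7354)))/7 = 6 - (-34760 + (-19969 + 7354))/7 = 6 - (-34760 - 12615)/7 = 6 - ⅐*(-47375) = 6 + 47375/7 = 47417/7 ≈ 6773.9)
f(p, U) = -40 + U + p (f(p, U) = (U + p) - 40 = -40 + U + p)
g/(1/(f(-222, 26) - 66574)) = 47417/(7*(1/((-40 + 26 - 222) - 66574))) = 47417/(7*(1/(-236 - 66574))) = 47417/(7*(1/(-66810))) = 47417/(7*(-1/66810)) = (47417/7)*(-66810) = -3167929770/7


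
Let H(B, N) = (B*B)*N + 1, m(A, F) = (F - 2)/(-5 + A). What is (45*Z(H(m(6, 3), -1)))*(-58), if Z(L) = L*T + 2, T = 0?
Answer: -5220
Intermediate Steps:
m(A, F) = (-2 + F)/(-5 + A)
H(B, N) = 1 + N*B² (H(B, N) = B²*N + 1 = N*B² + 1 = 1 + N*B²)
Z(L) = 2 (Z(L) = L*0 + 2 = 0 + 2 = 2)
(45*Z(H(m(6, 3), -1)))*(-58) = (45*2)*(-58) = 90*(-58) = -5220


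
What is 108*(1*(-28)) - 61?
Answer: -3085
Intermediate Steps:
108*(1*(-28)) - 61 = 108*(-28) - 61 = -3024 - 61 = -3085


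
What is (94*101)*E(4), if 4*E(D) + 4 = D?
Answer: 0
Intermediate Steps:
E(D) = -1 + D/4
(94*101)*E(4) = (94*101)*(-1 + (1/4)*4) = 9494*(-1 + 1) = 9494*0 = 0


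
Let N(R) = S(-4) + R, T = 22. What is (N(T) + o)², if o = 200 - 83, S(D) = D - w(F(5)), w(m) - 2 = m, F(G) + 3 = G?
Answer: 17161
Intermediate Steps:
F(G) = -3 + G
w(m) = 2 + m
S(D) = -4 + D (S(D) = D - (2 + (-3 + 5)) = D - (2 + 2) = D - 1*4 = D - 4 = -4 + D)
N(R) = -8 + R (N(R) = (-4 - 4) + R = -8 + R)
o = 117
(N(T) + o)² = ((-8 + 22) + 117)² = (14 + 117)² = 131² = 17161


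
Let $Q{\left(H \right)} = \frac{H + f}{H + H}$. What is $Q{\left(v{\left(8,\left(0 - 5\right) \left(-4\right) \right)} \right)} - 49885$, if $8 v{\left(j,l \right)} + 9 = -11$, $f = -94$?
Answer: $- \frac{498657}{10} \approx -49866.0$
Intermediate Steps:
$v{\left(j,l \right)} = - \frac{5}{2}$ ($v{\left(j,l \right)} = - \frac{9}{8} + \frac{1}{8} \left(-11\right) = - \frac{9}{8} - \frac{11}{8} = - \frac{5}{2}$)
$Q{\left(H \right)} = \frac{-94 + H}{2 H}$ ($Q{\left(H \right)} = \frac{H - 94}{H + H} = \frac{-94 + H}{2 H}$)
$Q{\left(v{\left(8,\left(0 - 5\right) \left(-4\right) \right)} \right)} - 49885 = \frac{-94 - \frac{5}{2}}{2 \left(- \frac{5}{2}\right)} - 49885 = \frac{1}{2} \left(- \frac{2}{5}\right) \left(- \frac{193}{2}\right) - 49885 = \frac{193}{10} - 49885 = - \frac{498657}{10}$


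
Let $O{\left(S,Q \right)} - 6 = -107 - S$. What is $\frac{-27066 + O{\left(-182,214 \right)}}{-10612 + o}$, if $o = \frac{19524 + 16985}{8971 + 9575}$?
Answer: $\frac{45496710}{17888513} \approx 2.5433$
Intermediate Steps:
$o = \frac{3319}{1686}$ ($o = \frac{36509}{18546} = 36509 \cdot \frac{1}{18546} = \frac{3319}{1686} \approx 1.9686$)
$O{\left(S,Q \right)} = -101 - S$ ($O{\left(S,Q \right)} = 6 - \left(107 + S\right) = -101 - S$)
$\frac{-27066 + O{\left(-182,214 \right)}}{-10612 + o} = \frac{-27066 - -81}{-10612 + \frac{3319}{1686}} = \frac{-27066 + \left(-101 + 182\right)}{- \frac{17888513}{1686}} = \left(-27066 + 81\right) \left(- \frac{1686}{17888513}\right) = \left(-26985\right) \left(- \frac{1686}{17888513}\right) = \frac{45496710}{17888513}$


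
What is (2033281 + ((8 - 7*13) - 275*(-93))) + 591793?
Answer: 2650566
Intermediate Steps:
(2033281 + ((8 - 7*13) - 275*(-93))) + 591793 = (2033281 + ((8 - 91) + 25575)) + 591793 = (2033281 + (-83 + 25575)) + 591793 = (2033281 + 25492) + 591793 = 2058773 + 591793 = 2650566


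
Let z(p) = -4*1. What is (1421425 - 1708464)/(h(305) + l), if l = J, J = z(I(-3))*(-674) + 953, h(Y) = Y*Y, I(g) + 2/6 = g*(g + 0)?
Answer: -287039/96674 ≈ -2.9691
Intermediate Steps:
I(g) = -1/3 + g**2 (I(g) = -1/3 + g*(g + 0) = -1/3 + g*g = -1/3 + g**2)
z(p) = -4
h(Y) = Y**2
J = 3649 (J = -4*(-674) + 953 = 2696 + 953 = 3649)
l = 3649
(1421425 - 1708464)/(h(305) + l) = (1421425 - 1708464)/(305**2 + 3649) = -287039/(93025 + 3649) = -287039/96674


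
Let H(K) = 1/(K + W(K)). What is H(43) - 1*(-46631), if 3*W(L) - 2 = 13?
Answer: 2238289/48 ≈ 46631.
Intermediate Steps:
W(L) = 5 (W(L) = 2/3 + (1/3)*13 = 2/3 + 13/3 = 5)
H(K) = 1/(5 + K) (H(K) = 1/(K + 5) = 1/(5 + K))
H(43) - 1*(-46631) = 1/(5 + 43) - 1*(-46631) = 1/48 + 46631 = 2238289/48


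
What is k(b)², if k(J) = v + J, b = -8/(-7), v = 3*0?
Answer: 64/49 ≈ 1.3061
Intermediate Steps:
v = 0
b = 8/7 (b = -8*(-⅐) = 8/7 ≈ 1.1429)
k(J) = J (k(J) = 0 + J = J)
k(b)² = (8/7)² = 64/49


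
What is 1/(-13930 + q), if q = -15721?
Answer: -1/29651 ≈ -3.3726e-5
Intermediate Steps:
1/(-13930 + q) = 1/(-13930 - 15721) = 1/(-29651) = -1/29651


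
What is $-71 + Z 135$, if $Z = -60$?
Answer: $-8171$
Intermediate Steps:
$-71 + Z 135 = -71 - 8100 = -8171$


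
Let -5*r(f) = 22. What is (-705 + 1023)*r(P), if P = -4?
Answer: -6996/5 ≈ -1399.2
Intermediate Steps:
r(f) = -22/5 (r(f) = -1/5*22 = -22/5)
(-705 + 1023)*r(P) = (-705 + 1023)*(-22/5) = 318*(-22/5) = -6996/5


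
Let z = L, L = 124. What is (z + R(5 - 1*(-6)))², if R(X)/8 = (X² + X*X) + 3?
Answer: 4343056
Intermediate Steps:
R(X) = 24 + 16*X² (R(X) = 8*((X² + X*X) + 3) = 8*((X² + X²) + 3) = 8*(2*X² + 3) = 8*(3 + 2*X²) = 24 + 16*X²)
z = 124
(z + R(5 - 1*(-6)))² = (124 + (24 + 16*(5 - 1*(-6))²))² = (124 + (24 + 16*(5 + 6)²))² = (124 + (24 + 16*11²))² = (124 + (24 + 16*121))² = (124 + (24 + 1936))² = (124 + 1960)² = 2084² = 4343056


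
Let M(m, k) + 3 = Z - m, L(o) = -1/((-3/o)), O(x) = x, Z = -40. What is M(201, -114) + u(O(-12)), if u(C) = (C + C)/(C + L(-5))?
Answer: -9932/41 ≈ -242.24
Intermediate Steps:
L(o) = o/3 (L(o) = -(-1)*o/3 = o/3)
u(C) = 2*C/(-5/3 + C) (u(C) = (C + C)/(C + (1/3)*(-5)) = (2*C)/(C - 5/3) = (2*C)/(-5/3 + C) = 2*C/(-5/3 + C))
M(m, k) = -43 - m (M(m, k) = -3 + (-40 - m) = -43 - m)
M(201, -114) + u(O(-12)) = (-43 - 1*201) + 6*(-12)/(-5 + 3*(-12)) = (-43 - 201) + 6*(-12)/(-5 - 36) = -244 + 6*(-12)/(-41) = -244 + 6*(-12)*(-1/41) = -244 + 72/41 = -9932/41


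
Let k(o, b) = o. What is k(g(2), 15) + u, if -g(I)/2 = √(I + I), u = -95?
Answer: -99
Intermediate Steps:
g(I) = -2*√2*√I (g(I) = -2*√(I + I) = -2*√2*√I)
k(g(2), 15) + u = -2*√2*√2 - 95 = -4 - 95 = -99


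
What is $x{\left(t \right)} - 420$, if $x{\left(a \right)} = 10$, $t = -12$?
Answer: $-410$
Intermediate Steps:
$x{\left(t \right)} - 420 = 10 - 420 = -410$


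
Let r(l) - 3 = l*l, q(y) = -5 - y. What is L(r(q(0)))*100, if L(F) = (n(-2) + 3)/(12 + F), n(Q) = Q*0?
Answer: 15/2 ≈ 7.5000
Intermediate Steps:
r(l) = 3 + l² (r(l) = 3 + l*l = 3 + l²)
n(Q) = 0
L(F) = 3/(12 + F) (L(F) = (0 + 3)/(12 + F) = 3/(12 + F))
L(r(q(0)))*100 = (3/(12 + (3 + (-5 - 1*0)²)))*100 = (3/(12 + (3 + (-5 + 0)²)))*100 = (3/(12 + (3 + (-5)²)))*100 = (3/(12 + (3 + 25)))*100 = (3/(12 + 28))*100 = (3/40)*100 = 15/2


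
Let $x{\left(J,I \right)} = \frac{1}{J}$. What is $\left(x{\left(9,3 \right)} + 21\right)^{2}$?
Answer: $\frac{36100}{81} \approx 445.68$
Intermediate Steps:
$\left(x{\left(9,3 \right)} + 21\right)^{2} = \left(\frac{1}{9} + 21\right)^{2} = \left(\frac{190}{9}\right)^{2} = \frac{36100}{81}$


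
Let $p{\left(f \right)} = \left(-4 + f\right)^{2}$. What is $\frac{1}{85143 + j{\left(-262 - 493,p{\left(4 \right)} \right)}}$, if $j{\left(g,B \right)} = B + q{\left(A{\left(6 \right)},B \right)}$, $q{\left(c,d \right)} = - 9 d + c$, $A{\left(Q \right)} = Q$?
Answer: $\frac{1}{85149} \approx 1.1744 \cdot 10^{-5}$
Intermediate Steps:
$q{\left(c,d \right)} = c - 9 d$
$j{\left(g,B \right)} = 6 - 8 B$ ($j{\left(g,B \right)} = B - \left(-6 + 9 B\right) = 6 - 8 B$)
$\frac{1}{85143 + j{\left(-262 - 493,p{\left(4 \right)} \right)}} = \frac{1}{85143 + \left(6 - 8 \left(-4 + 4\right)^{2}\right)} = \frac{1}{85143 + \left(6 - 8 \cdot 0^{2}\right)} = \frac{1}{85143 + \left(6 - 0\right)} = \frac{1}{85143 + \left(6 + 0\right)} = \frac{1}{85143 + 6} = \frac{1}{85149}$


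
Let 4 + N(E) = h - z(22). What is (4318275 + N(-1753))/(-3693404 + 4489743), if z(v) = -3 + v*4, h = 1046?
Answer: 4319232/796339 ≈ 5.4239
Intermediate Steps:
z(v) = -3 + 4*v
N(E) = 957 (N(E) = -4 + (1046 - (-3 + 4*22)) = -4 + (1046 - (-3 + 88)) = -4 + (1046 - 1*85) = -4 + (1046 - 85) = -4 + 961 = 957)
(4318275 + N(-1753))/(-3693404 + 4489743) = (4318275 + 957)/(-3693404 + 4489743) = 4319232/796339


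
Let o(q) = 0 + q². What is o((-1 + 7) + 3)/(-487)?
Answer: -81/487 ≈ -0.16632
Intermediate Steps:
o(q) = q²
o((-1 + 7) + 3)/(-487) = ((-1 + 7) + 3)²/(-487) = -(6 + 3)²/487 = -1/487*9² = -1/487*81 = -81/487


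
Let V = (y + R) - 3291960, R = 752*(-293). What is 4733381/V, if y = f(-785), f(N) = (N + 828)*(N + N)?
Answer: -4733381/3579806 ≈ -1.3222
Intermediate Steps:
R = -220336
f(N) = 2*N*(828 + N) (f(N) = (828 + N)*(2*N) = 2*N*(828 + N))
y = -67510 (y = 2*(-785)*(828 - 785) = 2*(-785)*43 = -67510)
V = -3579806 (V = (-67510 - 220336) - 3291960 = -287846 - 3291960 = -3579806)
4733381/V = 4733381/(-3579806) = 4733381*(-1/3579806) = -4733381/3579806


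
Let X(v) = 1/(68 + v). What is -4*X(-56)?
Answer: -⅓ ≈ -0.33333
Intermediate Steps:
-4*X(-56) = -4/(68 - 56) = -4/12 = -4*1/12 = -⅓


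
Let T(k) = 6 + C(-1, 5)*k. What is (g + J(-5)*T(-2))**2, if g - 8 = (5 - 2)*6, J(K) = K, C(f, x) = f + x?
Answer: 1296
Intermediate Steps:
T(k) = 6 + 4*k (T(k) = 6 + (-1 + 5)*k = 6 + 4*k)
g = 26 (g = 8 + (5 - 2)*6 = 8 + 3*6 = 8 + 18 = 26)
(g + J(-5)*T(-2))**2 = (26 - 5*(6 + 4*(-2)))**2 = (26 - 5*(6 - 8))**2 = (26 - 5*(-2))**2 = (26 + 10)**2 = 36**2 = 1296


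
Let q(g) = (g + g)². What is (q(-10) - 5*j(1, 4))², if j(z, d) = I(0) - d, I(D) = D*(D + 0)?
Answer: 176400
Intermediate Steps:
I(D) = D² (I(D) = D*D = D²)
j(z, d) = -d (j(z, d) = 0² - d = 0 - d = -d)
q(g) = 4*g² (q(g) = (2*g)² = 4*g²)
(q(-10) - 5*j(1, 4))² = (4*(-10)² - (-5)*4)² = (4*100 - 5*(-4))² = (400 + 20)² = 420² = 176400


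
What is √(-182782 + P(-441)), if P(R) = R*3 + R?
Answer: I*√184546 ≈ 429.59*I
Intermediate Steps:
P(R) = 4*R (P(R) = 3*R + R = 4*R)
√(-182782 + P(-441)) = √(-182782 + 4*(-441)) = √(-182782 - 1764) = √(-184546) = I*√184546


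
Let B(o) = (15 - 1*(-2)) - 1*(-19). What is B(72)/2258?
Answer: 18/1129 ≈ 0.015943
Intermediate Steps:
B(o) = 36 (B(o) = (15 + 2) + 19 = 17 + 19 = 36)
B(72)/2258 = 36/2258 = 36*(1/2258) = 18/1129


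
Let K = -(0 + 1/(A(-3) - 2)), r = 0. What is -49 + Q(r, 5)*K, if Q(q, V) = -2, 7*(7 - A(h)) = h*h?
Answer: -630/13 ≈ -48.462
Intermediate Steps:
A(h) = 7 - h²/7 (A(h) = 7 - h*h/7 = 7 - h²/7)
K = -7/26 (K = -(0 + 1/((7 - ⅐*(-3)²) - 2)) = -(0 + 1/((7 - ⅐*9) - 2)) = -(0 + 1/((7 - 9/7) - 2)) = -(0 + 1/(40/7 - 2)) = -(0 + 1/(26/7)) = -(0 + 7/26) = -1*7/26 = -7/26 ≈ -0.26923)
-49 + Q(r, 5)*K = -49 - 2*(-7/26) = -49 + 7/13 = -630/13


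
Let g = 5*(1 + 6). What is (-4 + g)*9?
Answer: 279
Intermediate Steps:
g = 35 (g = 5*7 = 35)
(-4 + g)*9 = (-4 + 35)*9 = 31*9 = 279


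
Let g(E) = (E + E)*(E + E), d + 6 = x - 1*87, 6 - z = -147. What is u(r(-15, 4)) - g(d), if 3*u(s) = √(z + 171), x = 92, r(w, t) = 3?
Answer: 2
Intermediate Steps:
z = 153 (z = 6 - 1*(-147) = 6 + 147 = 153)
d = -1 (d = -6 + (92 - 1*87) = -6 + (92 - 87) = -6 + 5 = -1)
g(E) = 4*E² (g(E) = (2*E)*(2*E) = 4*E²)
u(s) = 6 (u(s) = √(153 + 171)/3 = √324/3 = (⅓)*18 = 6)
u(r(-15, 4)) - g(d) = 6 - 4*(-1)² = 6 - 4 = 2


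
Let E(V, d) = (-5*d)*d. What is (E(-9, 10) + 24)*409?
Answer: -194684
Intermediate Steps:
E(V, d) = -5*d²
(E(-9, 10) + 24)*409 = (-5*10² + 24)*409 = (-5*100 + 24)*409 = (-500 + 24)*409 = -476*409 = -194684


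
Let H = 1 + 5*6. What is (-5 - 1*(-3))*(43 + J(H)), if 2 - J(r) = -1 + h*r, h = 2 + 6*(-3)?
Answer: -1084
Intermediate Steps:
h = -16 (h = 2 - 18 = -16)
H = 31 (H = 1 + 30 = 31)
J(r) = 3 + 16*r (J(r) = 2 - (-1 - 16*r) = 2 + (1 + 16*r) = 3 + 16*r)
(-5 - 1*(-3))*(43 + J(H)) = (-5 - 1*(-3))*(43 + (3 + 16*31)) = (-5 + 3)*(43 + (3 + 496)) = -2*(43 + 499) = -2*542 = -1084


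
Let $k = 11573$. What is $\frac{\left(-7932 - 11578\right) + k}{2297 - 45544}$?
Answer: $\frac{7937}{43247} \approx 0.18353$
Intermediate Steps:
$\frac{\left(-7932 - 11578\right) + k}{2297 - 45544} = \frac{\left(-7932 - 11578\right) + 11573}{2297 - 45544} = \frac{\left(-7932 - 11578\right) + 11573}{-43247} = \left(-19510 + 11573\right) \left(- \frac{1}{43247}\right) = \left(-7937\right) \left(- \frac{1}{43247}\right) = \frac{7937}{43247}$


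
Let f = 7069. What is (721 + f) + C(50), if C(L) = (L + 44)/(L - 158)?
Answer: 420613/54 ≈ 7789.1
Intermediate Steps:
C(L) = (44 + L)/(-158 + L)
(721 + f) + C(50) = (721 + 7069) + (44 + 50)/(-158 + 50) = 7790 + 94/(-108) = 7790 - 1/108*94 = 7790 - 47/54 = 420613/54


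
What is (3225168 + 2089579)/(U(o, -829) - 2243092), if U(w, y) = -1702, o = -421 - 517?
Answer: -5314747/2244794 ≈ -2.3676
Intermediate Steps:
o = -938
(3225168 + 2089579)/(U(o, -829) - 2243092) = (3225168 + 2089579)/(-1702 - 2243092) = 5314747/(-2244794) = 5314747*(-1/2244794) = -5314747/2244794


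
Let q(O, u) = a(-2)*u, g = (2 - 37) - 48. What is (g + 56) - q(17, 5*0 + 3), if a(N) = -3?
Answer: -18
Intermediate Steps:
g = -83 (g = -35 - 48 = -83)
q(O, u) = -3*u
(g + 56) - q(17, 5*0 + 3) = (-83 + 56) - (-3)*(5*0 + 3) = -27 - (-3)*(0 + 3) = -27 - (-3)*3 = -27 - 1*(-9) = -27 + 9 = -18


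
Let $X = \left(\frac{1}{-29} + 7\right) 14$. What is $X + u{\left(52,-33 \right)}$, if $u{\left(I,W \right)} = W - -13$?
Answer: $\frac{2248}{29} \approx 77.517$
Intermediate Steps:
$u{\left(I,W \right)} = 13 + W$ ($u{\left(I,W \right)} = W + 13 = 13 + W$)
$X = \frac{2828}{29}$ ($X = \left(- \frac{1}{29} + 7\right) 14 = \frac{202}{29} \cdot 14 = \frac{2828}{29} \approx 97.517$)
$X + u{\left(52,-33 \right)} = \frac{2828}{29} + \left(13 - 33\right) = \frac{2828}{29} - 20 = \frac{2248}{29}$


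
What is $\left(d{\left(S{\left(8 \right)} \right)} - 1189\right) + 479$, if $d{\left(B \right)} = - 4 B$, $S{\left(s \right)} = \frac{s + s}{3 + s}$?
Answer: $- \frac{7874}{11} \approx -715.82$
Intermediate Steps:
$S{\left(s \right)} = \frac{2 s}{3 + s}$
$\left(d{\left(S{\left(8 \right)} \right)} - 1189\right) + 479 = \left(- 4 \cdot 2 \cdot 8 \frac{1}{3 + 8} - 1189\right) + 479 = \left(- 4 \cdot 2 \cdot 8 \cdot \frac{1}{11} - 1189\right) + 479 = \left(\left(-4\right) \frac{16}{11} - 1189\right) + 479 = \left(- \frac{64}{11} - 1189\right) + 479 = - \frac{13143}{11} + 479 = - \frac{7874}{11}$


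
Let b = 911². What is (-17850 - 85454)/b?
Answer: -103304/829921 ≈ -0.12447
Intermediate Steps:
b = 829921
(-17850 - 85454)/b = (-17850 - 85454)/829921 = -103304*1/829921 = -103304/829921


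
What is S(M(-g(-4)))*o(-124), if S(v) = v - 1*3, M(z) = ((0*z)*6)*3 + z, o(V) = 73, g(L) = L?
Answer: 73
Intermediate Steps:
M(z) = z (M(z) = (0*6)*3 + z = 0*3 + z = 0 + z = z)
S(v) = -3 + v (S(v) = v - 3 = -3 + v)
S(M(-g(-4)))*o(-124) = (-3 - 1*(-4))*73 = (-3 + 4)*73 = 1*73 = 73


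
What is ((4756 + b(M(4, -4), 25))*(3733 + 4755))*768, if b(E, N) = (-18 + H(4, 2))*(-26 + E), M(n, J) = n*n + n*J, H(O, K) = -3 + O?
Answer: 33884639232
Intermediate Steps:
M(n, J) = n² + J*n
b(E, N) = 442 - 17*E (b(E, N) = (-18 + (-3 + 4))*(-26 + E) = (-18 + 1)*(-26 + E) = -17*(-26 + E) = 442 - 17*E)
((4756 + b(M(4, -4), 25))*(3733 + 4755))*768 = ((4756 + (442 - 68*(-4 + 4)))*(3733 + 4755))*768 = ((4756 + (442 - 68*0))*8488)*768 = ((4756 + (442 - 17*0))*8488)*768 = ((4756 + (442 + 0))*8488)*768 = ((4756 + 442)*8488)*768 = (5198*8488)*768 = 44120624*768 = 33884639232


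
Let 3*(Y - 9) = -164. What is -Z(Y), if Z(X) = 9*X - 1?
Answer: 412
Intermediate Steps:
Y = -137/3 (Y = 9 + (1/3)*(-164) = 9 - 164/3 = -137/3 ≈ -45.667)
Z(X) = -1 + 9*X
-Z(Y) = -(-1 + 9*(-137/3)) = -(-1 - 411) = -1*(-412) = 412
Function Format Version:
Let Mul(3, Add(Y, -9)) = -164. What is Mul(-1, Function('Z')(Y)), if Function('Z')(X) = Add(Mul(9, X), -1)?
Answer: 412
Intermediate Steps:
Y = Rational(-137, 3) (Y = Add(9, Mul(Rational(1, 3), -164)) = Add(9, Rational(-164, 3)) = Rational(-137, 3) ≈ -45.667)
Function('Z')(X) = Add(-1, Mul(9, X))
Mul(-1, Function('Z')(Y)) = Mul(-1, Add(-1, Mul(9, Rational(-137, 3)))) = Mul(-1, Add(-1, -411)) = Mul(-1, -412) = 412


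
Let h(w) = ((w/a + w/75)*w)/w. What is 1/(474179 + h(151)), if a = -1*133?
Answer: 9975/4729944283 ≈ 2.1089e-6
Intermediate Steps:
a = -133
h(w) = 58*w/9975 (h(w) = ((w/(-133) + w/75)*w)/w = ((w*(-1/133) + w*(1/75))*w)/w = ((-w/133 + w/75)*w)/w = ((58*w/9975)*w)/w = (58*w**2/9975)/w = 58*w/9975)
1/(474179 + h(151)) = 1/(474179 + (58/9975)*151) = 1/(474179 + 8758/9975) = 1/(4729944283/9975) = 9975/4729944283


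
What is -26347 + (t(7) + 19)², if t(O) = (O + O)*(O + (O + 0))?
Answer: 19878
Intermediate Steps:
t(O) = 4*O² (t(O) = (2*O)*(O + O) = (2*O)*(2*O) = 4*O²)
-26347 + (t(7) + 19)² = -26347 + (4*7² + 19)² = -26347 + (4*49 + 19)² = -26347 + (196 + 19)² = -26347 + 215² = -26347 + 46225 = 19878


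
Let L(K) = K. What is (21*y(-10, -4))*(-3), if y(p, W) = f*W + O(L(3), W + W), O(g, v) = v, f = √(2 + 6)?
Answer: 504 + 504*√2 ≈ 1216.8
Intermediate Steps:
f = 2*√2 (f = √8 = 2*√2 ≈ 2.8284)
y(p, W) = 2*W + 2*W*√2 (y(p, W) = (2*√2)*W + (W + W) = 2*W*√2 + 2*W = 2*W + 2*W*√2)
(21*y(-10, -4))*(-3) = (21*(2*(-4)*(1 + √2)))*(-3) = (21*(-8 - 8*√2))*(-3) = (-168 - 168*√2)*(-3) = 504 + 504*√2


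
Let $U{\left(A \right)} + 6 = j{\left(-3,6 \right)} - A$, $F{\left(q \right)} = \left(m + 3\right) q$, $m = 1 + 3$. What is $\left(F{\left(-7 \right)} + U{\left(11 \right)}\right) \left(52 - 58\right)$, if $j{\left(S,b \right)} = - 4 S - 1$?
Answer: $330$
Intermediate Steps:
$j{\left(S,b \right)} = -1 - 4 S$
$m = 4$
$F{\left(q \right)} = 7 q$ ($F{\left(q \right)} = \left(4 + 3\right) q = 7 q$)
$U{\left(A \right)} = 5 - A$ ($U{\left(A \right)} = -6 - \left(-11 + A\right) = 5 - A$)
$\left(F{\left(-7 \right)} + U{\left(11 \right)}\right) \left(52 - 58\right) = \left(7 \left(-7\right) + \left(5 - 11\right)\right) \left(52 - 58\right) = \left(-49 + \left(5 - 11\right)\right) \left(-6\right) = \left(-49 - 6\right) \left(-6\right) = \left(-55\right) \left(-6\right) = 330$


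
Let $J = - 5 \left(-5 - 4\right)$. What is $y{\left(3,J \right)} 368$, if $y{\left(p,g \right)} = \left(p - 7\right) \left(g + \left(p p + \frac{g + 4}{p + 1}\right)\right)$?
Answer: $-97520$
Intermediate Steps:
$J = 45$ ($J = \left(-5\right) \left(-9\right) = 45$)
$y{\left(p,g \right)} = \left(-7 + p\right) \left(g + p^{2} + \frac{4 + g}{1 + p}\right)$ ($y{\left(p,g \right)} = \left(-7 + p\right) \left(g + \left(p^{2} + \frac{4 + g}{1 + p}\right)\right) = \left(-7 + p\right) \left(g + p^{2} + \frac{4 + g}{1 + p}\right)$)
$y{\left(3,J \right)} 368 = \frac{-28 + 3^{4} - 630 - 7 \cdot 3^{2} - 6 \cdot 3^{3} + 4 \cdot 3 + 45 \cdot 3^{2} - 225 \cdot 3}{1 + 3} \cdot 368 = \frac{-28 + 81 - 630 - 63 - 162 + 12 + 45 \cdot 9 - 675}{4} \cdot 368 = \frac{-28 + 81 - 630 - 63 - 162 + 12 + 405 - 675}{4} \cdot 368 = \frac{1}{4} \left(-1060\right) 368 = \left(-265\right) 368 = -97520$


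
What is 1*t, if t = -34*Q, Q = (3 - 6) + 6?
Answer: -102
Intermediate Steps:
Q = 3 (Q = -3 + 6 = 3)
t = -102 (t = -34*3 = -102)
1*t = 1*(-102) = -102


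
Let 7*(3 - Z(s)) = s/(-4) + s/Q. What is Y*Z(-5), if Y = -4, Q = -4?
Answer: -74/7 ≈ -10.571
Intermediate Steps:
Z(s) = 3 + s/14 (Z(s) = 3 - (s/(-4) + s/(-4))/7 = 3 - (s*(-¼) + s*(-¼))/7 = 3 - (-s/4 - s/4)/7 = 3 - (-1)*s/14 = 3 + s/14)
Y*Z(-5) = -4*(3 + (1/14)*(-5)) = -4*(3 - 5/14) = -4*37/14 = -74/7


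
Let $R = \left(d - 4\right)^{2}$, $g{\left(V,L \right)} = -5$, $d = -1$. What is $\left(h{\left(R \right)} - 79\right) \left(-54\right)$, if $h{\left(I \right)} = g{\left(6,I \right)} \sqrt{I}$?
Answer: $5616$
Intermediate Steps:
$R = 25$ ($R = \left(-1 - 4\right)^{2} = \left(-5\right)^{2} = 25$)
$h{\left(I \right)} = - 5 \sqrt{I}$
$\left(h{\left(R \right)} - 79\right) \left(-54\right) = \left(- 5 \sqrt{25} - 79\right) \left(-54\right) = \left(\left(-5\right) 5 - 79\right) \left(-54\right) = \left(-25 - 79\right) \left(-54\right) = \left(-104\right) \left(-54\right) = 5616$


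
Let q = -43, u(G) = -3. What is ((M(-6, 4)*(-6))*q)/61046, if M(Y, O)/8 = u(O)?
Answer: -3096/30523 ≈ -0.10143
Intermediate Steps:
M(Y, O) = -24 (M(Y, O) = 8*(-3) = -24)
((M(-6, 4)*(-6))*q)/61046 = (-24*(-6)*(-43))/61046 = (144*(-43))*(1/61046) = -6192*1/61046 = -3096/30523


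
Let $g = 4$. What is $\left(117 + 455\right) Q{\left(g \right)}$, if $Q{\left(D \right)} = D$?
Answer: $2288$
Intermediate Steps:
$\left(117 + 455\right) Q{\left(g \right)} = \left(117 + 455\right) 4 = 572 \cdot 4 = 2288$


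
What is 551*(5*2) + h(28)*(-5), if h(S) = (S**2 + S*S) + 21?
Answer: -2435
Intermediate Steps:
h(S) = 21 + 2*S**2 (h(S) = (S**2 + S**2) + 21 = 2*S**2 + 21 = 21 + 2*S**2)
551*(5*2) + h(28)*(-5) = 551*(5*2) + (21 + 2*28**2)*(-5) = 551*10 + (21 + 2*784)*(-5) = 5510 + (21 + 1568)*(-5) = 5510 + 1589*(-5) = 5510 - 7945 = -2435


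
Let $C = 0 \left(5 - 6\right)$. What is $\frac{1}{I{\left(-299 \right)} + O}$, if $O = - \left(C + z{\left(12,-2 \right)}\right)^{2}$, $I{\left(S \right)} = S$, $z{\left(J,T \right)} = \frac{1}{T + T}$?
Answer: $- \frac{16}{4785} \approx -0.0033438$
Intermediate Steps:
$z{\left(J,T \right)} = \frac{1}{2 T}$
$C = 0$ ($C = 0 \left(-1\right) = 0$)
$O = - \frac{1}{16}$ ($O = - \left(0 + \frac{1}{2 \left(-2\right)}\right)^{2} = - \left(0 + \frac{1}{2} \left(- \frac{1}{2}\right)\right)^{2} = - \left(0 - \frac{1}{4}\right)^{2} = - \left(- \frac{1}{4}\right)^{2} = \left(-1\right) \frac{1}{16} = - \frac{1}{16} \approx -0.0625$)
$\frac{1}{I{\left(-299 \right)} + O} = \frac{1}{-299 - \frac{1}{16}} = \frac{1}{- \frac{4785}{16}} = - \frac{16}{4785}$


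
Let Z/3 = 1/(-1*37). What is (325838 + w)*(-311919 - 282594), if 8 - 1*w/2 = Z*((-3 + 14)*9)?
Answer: -7168157387496/37 ≈ -1.9373e+11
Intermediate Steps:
Z = -3/37 (Z = 3/((-1*37)) = 3/(-37) = 3*(-1/37) = -3/37 ≈ -0.081081)
w = 1186/37 (w = 16 - (-6)*(-3 + 14)*9/37 = 16 - (-6)*11*9/37 = 16 - (-6)*99/37 = 16 - 2*(-297/37) = 16 + 594/37 = 1186/37 ≈ 32.054)
(325838 + w)*(-311919 - 282594) = (325838 + 1186/37)*(-311919 - 282594) = (12057192/37)*(-594513) = -7168157387496/37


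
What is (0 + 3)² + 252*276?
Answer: 69561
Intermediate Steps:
(0 + 3)² + 252*276 = 3² + 69552 = 9 + 69552 = 69561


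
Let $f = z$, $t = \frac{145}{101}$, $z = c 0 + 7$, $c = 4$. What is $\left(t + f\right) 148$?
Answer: $\frac{126096}{101} \approx 1248.5$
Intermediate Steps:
$z = 7$ ($z = 4 \cdot 0 + 7 = 0 + 7 = 7$)
$t = \frac{145}{101}$ ($t = 145 \cdot \frac{1}{101} = \frac{145}{101} \approx 1.4356$)
$f = 7$
$\left(t + f\right) 148 = \left(\frac{145}{101} + 7\right) 148 = \frac{852}{101} \cdot 148 = \frac{126096}{101}$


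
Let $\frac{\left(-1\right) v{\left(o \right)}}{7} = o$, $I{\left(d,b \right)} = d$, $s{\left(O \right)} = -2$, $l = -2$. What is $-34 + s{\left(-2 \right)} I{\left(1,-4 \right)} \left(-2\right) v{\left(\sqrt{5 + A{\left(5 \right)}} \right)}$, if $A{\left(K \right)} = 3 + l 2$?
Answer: $-90$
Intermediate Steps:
$A{\left(K \right)} = -1$ ($A{\left(K \right)} = 3 - 4 = -1$)
$v{\left(o \right)} = - 7 o$
$-34 + s{\left(-2 \right)} I{\left(1,-4 \right)} \left(-2\right) v{\left(\sqrt{5 + A{\left(5 \right)}} \right)} = -34 + \left(-2\right) 1 \left(-2\right) \left(- 7 \sqrt{5 - 1}\right) = -34 + \left(-2\right) \left(-2\right) \left(- 7 \sqrt{4}\right) = -34 + 4 \left(\left(-7\right) 2\right) = -34 + 4 \left(-14\right) = -34 - 56 = -90$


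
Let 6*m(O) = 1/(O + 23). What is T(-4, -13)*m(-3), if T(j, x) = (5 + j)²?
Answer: 1/120 ≈ 0.0083333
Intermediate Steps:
m(O) = 1/(6*(23 + O)) (m(O) = 1/(6*(O + 23)) = 1/(6*(23 + O)))
T(-4, -13)*m(-3) = (5 - 4)²*(1/(6*(23 - 3))) = 1²*((⅙)/20) = 1*((⅙)*(1/20)) = 1*(1/120) = 1/120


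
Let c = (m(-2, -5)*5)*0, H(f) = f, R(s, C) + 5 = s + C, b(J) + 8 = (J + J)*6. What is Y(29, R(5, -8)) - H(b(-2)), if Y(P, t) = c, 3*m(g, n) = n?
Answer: 32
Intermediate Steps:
b(J) = -8 + 12*J (b(J) = -8 + (J + J)*6 = -8 + (2*J)*6 = -8 + 12*J)
m(g, n) = n/3
R(s, C) = -5 + C + s (R(s, C) = -5 + (s + C) = -5 + (C + s) = -5 + C + s)
c = 0 (c = (((⅓)*(-5))*5)*0 = -5/3*5*0 = -25/3*0 = 0)
Y(P, t) = 0
Y(29, R(5, -8)) - H(b(-2)) = 0 - (-8 + 12*(-2)) = 0 - (-8 - 24) = 0 - 1*(-32) = 0 + 32 = 32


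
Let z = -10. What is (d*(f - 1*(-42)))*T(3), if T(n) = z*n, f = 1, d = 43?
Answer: -55470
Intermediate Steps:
T(n) = -10*n
(d*(f - 1*(-42)))*T(3) = (43*(1 - 1*(-42)))*(-10*3) = (43*(1 + 42))*(-30) = (43*43)*(-30) = 1849*(-30) = -55470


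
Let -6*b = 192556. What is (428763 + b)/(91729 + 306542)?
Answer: 1190011/1194813 ≈ 0.99598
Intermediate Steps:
b = -96278/3 (b = -⅙*192556 = -96278/3 ≈ -32093.)
(428763 + b)/(91729 + 306542) = (428763 - 96278/3)/(91729 + 306542) = (1190011/3)/398271 = (1190011/3)*(1/398271) = 1190011/1194813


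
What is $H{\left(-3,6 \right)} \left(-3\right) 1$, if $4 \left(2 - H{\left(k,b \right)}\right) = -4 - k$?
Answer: $- \frac{27}{4} \approx -6.75$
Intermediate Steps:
$H{\left(k,b \right)} = 3 + \frac{k}{4}$ ($H{\left(k,b \right)} = 2 - \frac{-4 - k}{4} = 2 + \left(1 + \frac{k}{4}\right) = 3 + \frac{k}{4}$)
$H{\left(-3,6 \right)} \left(-3\right) 1 = \left(3 + \frac{1}{4} \left(-3\right)\right) \left(-3\right) 1 = \left(3 - \frac{3}{4}\right) \left(-3\right) 1 = \frac{9}{4} \left(-3\right) 1 = \left(- \frac{27}{4}\right) 1 = - \frac{27}{4}$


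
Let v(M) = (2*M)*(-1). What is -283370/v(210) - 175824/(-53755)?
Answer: 1530640043/2257710 ≈ 677.96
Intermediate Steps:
v(M) = -2*M
-283370/v(210) - 175824/(-53755) = -283370/((-2*210)) - 175824/(-53755) = -283370/(-420) - 175824*(-1/53755) = -283370*(-1/420) + 175824/53755 = 28337/42 + 175824/53755 = 1530640043/2257710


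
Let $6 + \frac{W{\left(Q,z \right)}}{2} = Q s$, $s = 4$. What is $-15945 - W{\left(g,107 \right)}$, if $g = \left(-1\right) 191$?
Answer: $-14405$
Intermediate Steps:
$g = -191$
$W{\left(Q,z \right)} = -12 + 8 Q$ ($W{\left(Q,z \right)} = -12 + 2 Q 4 = -12 + 2 \cdot 4 Q = -12 + 8 Q$)
$-15945 - W{\left(g,107 \right)} = -15945 - \left(-12 + 8 \left(-191\right)\right) = -15945 - \left(-12 - 1528\right) = -15945 - -1540 = -15945 + 1540 = -14405$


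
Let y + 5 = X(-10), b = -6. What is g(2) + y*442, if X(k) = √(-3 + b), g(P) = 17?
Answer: -2193 + 1326*I ≈ -2193.0 + 1326.0*I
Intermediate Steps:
X(k) = 3*I (X(k) = √(-3 - 6) = √(-9) = 3*I)
y = -5 + 3*I ≈ -5.0 + 3.0*I
g(2) + y*442 = 17 + (-5 + 3*I)*442 = 17 + (-2210 + 1326*I) = -2193 + 1326*I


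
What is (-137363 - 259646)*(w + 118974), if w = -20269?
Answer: -39186773345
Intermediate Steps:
(-137363 - 259646)*(w + 118974) = (-137363 - 259646)*(-20269 + 118974) = -397009*98705 = -39186773345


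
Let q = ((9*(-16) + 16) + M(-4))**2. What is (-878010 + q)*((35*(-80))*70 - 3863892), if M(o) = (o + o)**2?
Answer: 3547996457288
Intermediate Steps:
M(o) = 4*o**2 (M(o) = (2*o)**2 = 4*o**2)
q = 4096 (q = ((9*(-16) + 16) + 4*(-4)**2)**2 = ((-144 + 16) + 4*16)**2 = (-128 + 64)**2 = (-64)**2 = 4096)
(-878010 + q)*((35*(-80))*70 - 3863892) = (-878010 + 4096)*((35*(-80))*70 - 3863892) = -873914*(-2800*70 - 3863892) = -873914*(-196000 - 3863892) = -873914*(-4059892) = 3547996457288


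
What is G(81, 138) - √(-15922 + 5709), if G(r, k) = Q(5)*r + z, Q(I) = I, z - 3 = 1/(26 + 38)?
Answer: 26113/64 - I*√10213 ≈ 408.02 - 101.06*I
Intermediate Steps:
z = 193/64 (z = 3 + 1/(26 + 38) = 3 + 1/64 = 193/64 ≈ 3.0156)
G(r, k) = 193/64 + 5*r (G(r, k) = 5*r + 193/64 = 193/64 + 5*r)
G(81, 138) - √(-15922 + 5709) = (193/64 + 5*81) - √(-15922 + 5709) = (193/64 + 405) - √(-10213) = 26113/64 - I*√10213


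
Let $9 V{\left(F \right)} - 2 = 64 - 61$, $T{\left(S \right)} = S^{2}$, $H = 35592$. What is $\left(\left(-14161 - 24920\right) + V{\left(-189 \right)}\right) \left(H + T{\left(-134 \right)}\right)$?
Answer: $- \frac{18834116752}{9} \approx -2.0927 \cdot 10^{9}$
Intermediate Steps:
$V{\left(F \right)} = \frac{5}{9}$ ($V{\left(F \right)} = \frac{2}{9} + \frac{64 - 61}{9} = \frac{2}{9} + \frac{1}{9} \cdot 3 = \frac{2}{9} + \frac{1}{3} = \frac{5}{9}$)
$\left(\left(-14161 - 24920\right) + V{\left(-189 \right)}\right) \left(H + T{\left(-134 \right)}\right) = \left(\left(-14161 - 24920\right) + \frac{5}{9}\right) \left(35592 + \left(-134\right)^{2}\right) = \left(-39081 + \frac{5}{9}\right) \left(35592 + 17956\right) = \left(- \frac{351724}{9}\right) 53548 = - \frac{18834116752}{9}$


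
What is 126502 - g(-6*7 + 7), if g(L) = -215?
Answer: 126717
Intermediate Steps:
126502 - g(-6*7 + 7) = 126502 - 1*(-215) = 126502 + 215 = 126717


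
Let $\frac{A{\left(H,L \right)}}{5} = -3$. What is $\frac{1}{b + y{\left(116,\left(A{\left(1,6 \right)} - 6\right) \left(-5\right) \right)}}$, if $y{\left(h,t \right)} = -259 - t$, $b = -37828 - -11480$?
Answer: $- \frac{1}{26712} \approx -3.7436 \cdot 10^{-5}$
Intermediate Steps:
$b = -26348$ ($b = -37828 + 11480 = -26348$)
$A{\left(H,L \right)} = -15$ ($A{\left(H,L \right)} = 5 \left(-3\right) = -15$)
$\frac{1}{b + y{\left(116,\left(A{\left(1,6 \right)} - 6\right) \left(-5\right) \right)}} = \frac{1}{-26348 - \left(259 + \left(-15 - 6\right) \left(-5\right)\right)} = \frac{1}{-26348 - \left(259 - -105\right)} = \frac{1}{-26348 - 364} = \frac{1}{-26712} = - \frac{1}{26712}$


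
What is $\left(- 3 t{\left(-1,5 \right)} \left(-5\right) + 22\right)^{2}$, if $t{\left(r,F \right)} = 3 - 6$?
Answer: $529$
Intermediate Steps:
$t{\left(r,F \right)} = -3$ ($t{\left(r,F \right)} = 3 - 6 = -3$)
$\left(- 3 t{\left(-1,5 \right)} \left(-5\right) + 22\right)^{2} = \left(\left(-3\right) \left(-3\right) \left(-5\right) + 22\right)^{2} = \left(9 \left(-5\right) + 22\right)^{2} = \left(-45 + 22\right)^{2} = \left(-23\right)^{2} = 529$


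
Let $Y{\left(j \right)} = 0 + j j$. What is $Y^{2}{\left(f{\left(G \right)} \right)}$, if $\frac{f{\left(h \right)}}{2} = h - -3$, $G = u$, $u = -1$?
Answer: $256$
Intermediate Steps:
$G = -1$
$f{\left(h \right)} = 6 + 2 h$ ($f{\left(h \right)} = 2 \left(h - -3\right) = 2 \left(h + 3\right) = 2 \left(3 + h\right) = 6 + 2 h$)
$Y{\left(j \right)} = j^{2}$ ($Y{\left(j \right)} = 0 + j^{2} = j^{2}$)
$Y^{2}{\left(f{\left(G \right)} \right)} = \left(\left(6 + 2 \left(-1\right)\right)^{2}\right)^{2} = \left(\left(6 - 2\right)^{2}\right)^{2} = \left(4^{2}\right)^{2} = 16^{2} = 256$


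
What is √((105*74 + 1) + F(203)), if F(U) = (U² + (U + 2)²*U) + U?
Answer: 3*√953362 ≈ 2929.2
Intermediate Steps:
F(U) = U + U² + U*(2 + U)² (F(U) = (U² + (2 + U)²*U) + U = (U² + U*(2 + U)²) + U = U + U² + U*(2 + U)²)
√((105*74 + 1) + F(203)) = √((105*74 + 1) + 203*(1 + 203 + (2 + 203)²)) = √((7770 + 1) + 203*(1 + 203 + 205²)) = √(7771 + 203*(1 + 203 + 42025)) = √(7771 + 203*42229) = √(7771 + 8572487) = √8580258 = 3*√953362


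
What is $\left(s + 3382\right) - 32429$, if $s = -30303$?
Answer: $-59350$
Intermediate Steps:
$\left(s + 3382\right) - 32429 = \left(-30303 + 3382\right) - 32429 = -26921 - 32429 = -59350$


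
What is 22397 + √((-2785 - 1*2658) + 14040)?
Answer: 22397 + √8597 ≈ 22490.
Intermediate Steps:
22397 + √((-2785 - 1*2658) + 14040) = 22397 + √((-2785 - 2658) + 14040) = 22397 + √(-5443 + 14040) = 22397 + √8597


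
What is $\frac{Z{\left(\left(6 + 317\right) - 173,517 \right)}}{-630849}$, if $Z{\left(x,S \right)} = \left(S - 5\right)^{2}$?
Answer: $- \frac{262144}{630849} \approx -0.41554$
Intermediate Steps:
$Z{\left(x,S \right)} = \left(-5 + S\right)^{2}$
$\frac{Z{\left(\left(6 + 317\right) - 173,517 \right)}}{-630849} = \frac{\left(-5 + 517\right)^{2}}{-630849} = 512^{2} \left(- \frac{1}{630849}\right) = 262144 \left(- \frac{1}{630849}\right) = - \frac{262144}{630849}$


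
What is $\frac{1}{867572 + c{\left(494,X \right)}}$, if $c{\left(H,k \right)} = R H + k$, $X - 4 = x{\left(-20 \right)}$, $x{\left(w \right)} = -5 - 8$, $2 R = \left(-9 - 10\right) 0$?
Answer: $\frac{1}{867563} \approx 1.1527 \cdot 10^{-6}$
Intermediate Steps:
$R = 0$ ($R = \frac{\left(-9 - 10\right) 0}{2} = \frac{\left(-19\right) 0}{2} = \frac{1}{2} \cdot 0 = 0$)
$x{\left(w \right)} = -13$ ($x{\left(w \right)} = -5 - 8 = -13$)
$X = -9$ ($X = 4 - 13 = -9$)
$c{\left(H,k \right)} = k$ ($c{\left(H,k \right)} = 0 H + k = 0 + k = k$)
$\frac{1}{867572 + c{\left(494,X \right)}} = \frac{1}{867572 - 9} = \frac{1}{867563}$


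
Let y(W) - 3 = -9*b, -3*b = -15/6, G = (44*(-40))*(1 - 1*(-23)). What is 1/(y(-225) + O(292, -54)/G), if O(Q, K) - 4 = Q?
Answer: -5280/23797 ≈ -0.22188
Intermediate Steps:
O(Q, K) = 4 + Q
G = -42240 (G = -1760*(1 + 23) = -1760*24 = -42240)
b = ⅚ (b = -(-5)/6 = -⅓*(-5/2) = ⅚ ≈ 0.83333)
y(W) = -9/2 (y(W) = 3 - 9*⅚ = 3 - 15/2 = -9/2)
1/(y(-225) + O(292, -54)/G) = 1/(-9/2 + (4 + 292)/(-42240)) = 1/(-9/2 + 296*(-1/42240)) = 1/(-9/2 - 37/5280) = 1/(-23797/5280) = -5280/23797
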